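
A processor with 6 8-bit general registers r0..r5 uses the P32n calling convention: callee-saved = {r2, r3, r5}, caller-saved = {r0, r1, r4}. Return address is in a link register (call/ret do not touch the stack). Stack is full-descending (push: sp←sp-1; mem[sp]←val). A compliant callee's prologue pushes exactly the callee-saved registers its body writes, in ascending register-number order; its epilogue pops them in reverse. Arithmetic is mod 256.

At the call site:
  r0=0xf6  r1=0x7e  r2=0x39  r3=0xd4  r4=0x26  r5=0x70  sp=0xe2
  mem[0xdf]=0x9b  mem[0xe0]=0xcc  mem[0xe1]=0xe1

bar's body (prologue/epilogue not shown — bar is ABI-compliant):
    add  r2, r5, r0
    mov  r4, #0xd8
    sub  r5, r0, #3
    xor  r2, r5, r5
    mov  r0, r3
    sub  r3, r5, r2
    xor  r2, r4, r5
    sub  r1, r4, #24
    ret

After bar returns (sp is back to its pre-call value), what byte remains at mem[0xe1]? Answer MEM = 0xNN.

MEM = 0x39

prologue: push r2 → mem[0xe1]=0x39, sp=0xe1
prologue: push r3 → mem[0xe0]=0xd4, sp=0xe0
prologue: push r5 → mem[0xdf]=0x70, sp=0xdf
body[0] add  r2, r5, r0 → r2=0x66
body[1] mov  r4, #0xd8 → r4=0xd8
body[2] sub  r5, r0, #3 → r5=0xf3
body[3] xor  r2, r5, r5 → r2=0x00
body[4] mov  r0, r3 → r0=0xd4
body[5] sub  r3, r5, r2 → r3=0xf3
body[6] xor  r2, r4, r5 → r2=0x2b
body[7] sub  r1, r4, #24 → r1=0xc0
epilogue: pop r5=0x70, sp=0xe0
epilogue: pop r3=0xd4, sp=0xe1
epilogue: pop r2=0x39, sp=0xe2
prologue pushed ['r2', 'r3', 'r5'] at ['0xe1', '0xe0', '0xdf']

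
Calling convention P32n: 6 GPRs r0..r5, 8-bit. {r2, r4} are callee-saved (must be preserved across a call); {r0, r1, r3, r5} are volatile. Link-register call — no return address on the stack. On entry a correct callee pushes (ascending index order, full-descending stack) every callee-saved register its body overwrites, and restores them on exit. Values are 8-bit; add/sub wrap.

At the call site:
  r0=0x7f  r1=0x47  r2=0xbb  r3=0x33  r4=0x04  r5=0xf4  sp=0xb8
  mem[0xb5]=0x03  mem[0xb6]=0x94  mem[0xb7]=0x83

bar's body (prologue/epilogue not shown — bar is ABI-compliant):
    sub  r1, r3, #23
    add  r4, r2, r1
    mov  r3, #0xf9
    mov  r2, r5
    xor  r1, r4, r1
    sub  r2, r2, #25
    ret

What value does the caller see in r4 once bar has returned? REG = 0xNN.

prologue: push r2 → mem[0xb7]=0xbb, sp=0xb7
prologue: push r4 → mem[0xb6]=0x04, sp=0xb6
body[0] sub  r1, r3, #23 → r1=0x1c
body[1] add  r4, r2, r1 → r4=0xd7
body[2] mov  r3, #0xf9 → r3=0xf9
body[3] mov  r2, r5 → r2=0xf4
body[4] xor  r1, r4, r1 → r1=0xcb
body[5] sub  r2, r2, #25 → r2=0xdb
epilogue: pop r4=0x04, sp=0xb7
epilogue: pop r2=0xbb, sp=0xb8
r4 is callee-saved → restored

REG = 0x04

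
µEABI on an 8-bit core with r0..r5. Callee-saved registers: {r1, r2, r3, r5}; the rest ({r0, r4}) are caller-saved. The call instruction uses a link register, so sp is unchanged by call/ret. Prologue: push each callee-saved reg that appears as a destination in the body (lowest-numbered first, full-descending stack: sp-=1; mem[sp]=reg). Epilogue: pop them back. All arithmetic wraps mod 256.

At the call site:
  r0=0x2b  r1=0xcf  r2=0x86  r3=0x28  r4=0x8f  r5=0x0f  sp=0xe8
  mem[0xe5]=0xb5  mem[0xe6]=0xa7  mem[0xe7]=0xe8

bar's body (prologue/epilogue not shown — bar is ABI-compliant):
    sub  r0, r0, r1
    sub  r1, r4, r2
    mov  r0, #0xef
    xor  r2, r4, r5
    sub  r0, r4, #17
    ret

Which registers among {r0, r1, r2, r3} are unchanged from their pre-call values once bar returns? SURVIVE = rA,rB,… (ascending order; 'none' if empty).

SURVIVE = r1,r2,r3

prologue: push r1 → mem[0xe7]=0xcf, sp=0xe7
prologue: push r2 → mem[0xe6]=0x86, sp=0xe6
body[0] sub  r0, r0, r1 → r0=0x5c
body[1] sub  r1, r4, r2 → r1=0x09
body[2] mov  r0, #0xef → r0=0xef
body[3] xor  r2, r4, r5 → r2=0x80
body[4] sub  r0, r4, #17 → r0=0x7e
epilogue: pop r2=0x86, sp=0xe7
epilogue: pop r1=0xcf, sp=0xe8
r0: caller-saved, written=True
r1: callee-saved, written=True
r2: callee-saved, written=True
r3: callee-saved, written=False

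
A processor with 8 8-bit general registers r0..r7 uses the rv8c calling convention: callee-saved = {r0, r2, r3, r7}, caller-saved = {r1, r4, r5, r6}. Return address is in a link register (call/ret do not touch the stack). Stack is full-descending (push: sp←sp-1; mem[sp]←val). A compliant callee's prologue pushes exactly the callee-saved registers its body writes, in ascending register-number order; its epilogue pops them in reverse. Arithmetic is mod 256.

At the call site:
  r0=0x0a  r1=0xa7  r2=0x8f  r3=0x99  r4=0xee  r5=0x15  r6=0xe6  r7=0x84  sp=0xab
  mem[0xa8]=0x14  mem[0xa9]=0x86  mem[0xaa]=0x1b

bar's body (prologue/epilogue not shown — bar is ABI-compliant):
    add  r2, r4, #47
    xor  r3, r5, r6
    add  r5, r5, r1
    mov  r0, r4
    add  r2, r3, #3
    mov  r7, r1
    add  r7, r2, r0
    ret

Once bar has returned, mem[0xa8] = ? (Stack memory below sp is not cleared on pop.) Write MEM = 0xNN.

MEM = 0x99

prologue: push r0 -> mem[0xaa]=0x0a, sp=0xaa
prologue: push r2 -> mem[0xa9]=0x8f, sp=0xa9
prologue: push r3 -> mem[0xa8]=0x99, sp=0xa8
prologue: push r7 -> mem[0xa7]=0x84, sp=0xa7
body[0] add  r2, r4, #47 -> r2=0x1d
body[1] xor  r3, r5, r6 -> r3=0xf3
body[2] add  r5, r5, r1 -> r5=0xbc
body[3] mov  r0, r4 -> r0=0xee
body[4] add  r2, r3, #3 -> r2=0xf6
body[5] mov  r7, r1 -> r7=0xa7
body[6] add  r7, r2, r0 -> r7=0xe4
epilogue: pop r7=0x84, sp=0xa8
epilogue: pop r3=0x99, sp=0xa9
epilogue: pop r2=0x8f, sp=0xaa
epilogue: pop r0=0x0a, sp=0xab
prologue pushed ['r0', 'r2', 'r3', 'r7'] at ['0xaa', '0xa9', '0xa8', '0xa7']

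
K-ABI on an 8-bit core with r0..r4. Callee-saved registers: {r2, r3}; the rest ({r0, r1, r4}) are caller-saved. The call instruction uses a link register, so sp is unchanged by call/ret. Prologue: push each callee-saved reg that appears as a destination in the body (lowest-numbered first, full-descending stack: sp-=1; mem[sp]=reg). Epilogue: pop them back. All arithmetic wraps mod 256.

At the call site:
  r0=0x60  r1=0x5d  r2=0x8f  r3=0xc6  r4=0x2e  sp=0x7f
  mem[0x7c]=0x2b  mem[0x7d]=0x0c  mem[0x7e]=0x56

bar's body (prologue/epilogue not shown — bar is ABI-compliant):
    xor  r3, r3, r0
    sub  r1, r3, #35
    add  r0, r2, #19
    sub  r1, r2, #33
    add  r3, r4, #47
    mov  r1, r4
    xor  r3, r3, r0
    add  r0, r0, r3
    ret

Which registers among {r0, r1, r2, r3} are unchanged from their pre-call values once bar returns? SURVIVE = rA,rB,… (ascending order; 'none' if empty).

prologue: push r3 -> mem[0x7e]=0xc6, sp=0x7e
body[0] xor  r3, r3, r0 -> r3=0xa6
body[1] sub  r1, r3, #35 -> r1=0x83
body[2] add  r0, r2, #19 -> r0=0xa2
body[3] sub  r1, r2, #33 -> r1=0x6e
body[4] add  r3, r4, #47 -> r3=0x5d
body[5] mov  r1, r4 -> r1=0x2e
body[6] xor  r3, r3, r0 -> r3=0xff
body[7] add  r0, r0, r3 -> r0=0xa1
epilogue: pop r3=0xc6, sp=0x7f
r0: caller-saved, written=True
r1: caller-saved, written=True
r2: callee-saved, written=False
r3: callee-saved, written=True

SURVIVE = r2,r3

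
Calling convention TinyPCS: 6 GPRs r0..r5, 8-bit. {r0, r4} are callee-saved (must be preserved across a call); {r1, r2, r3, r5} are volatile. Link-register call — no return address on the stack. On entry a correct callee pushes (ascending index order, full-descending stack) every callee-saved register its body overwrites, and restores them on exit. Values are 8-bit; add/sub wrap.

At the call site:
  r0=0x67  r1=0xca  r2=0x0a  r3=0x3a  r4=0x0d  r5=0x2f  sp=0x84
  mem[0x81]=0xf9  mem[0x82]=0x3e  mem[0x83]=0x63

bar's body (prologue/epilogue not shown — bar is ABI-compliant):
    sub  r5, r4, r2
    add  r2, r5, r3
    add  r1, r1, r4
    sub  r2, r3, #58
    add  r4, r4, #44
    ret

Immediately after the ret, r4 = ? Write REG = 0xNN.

prologue: push r4 -> mem[0x83]=0x0d, sp=0x83
body[0] sub  r5, r4, r2 -> r5=0x03
body[1] add  r2, r5, r3 -> r2=0x3d
body[2] add  r1, r1, r4 -> r1=0xd7
body[3] sub  r2, r3, #58 -> r2=0x00
body[4] add  r4, r4, #44 -> r4=0x39
epilogue: pop r4=0x0d, sp=0x84
r4 is callee-saved -> restored

REG = 0x0d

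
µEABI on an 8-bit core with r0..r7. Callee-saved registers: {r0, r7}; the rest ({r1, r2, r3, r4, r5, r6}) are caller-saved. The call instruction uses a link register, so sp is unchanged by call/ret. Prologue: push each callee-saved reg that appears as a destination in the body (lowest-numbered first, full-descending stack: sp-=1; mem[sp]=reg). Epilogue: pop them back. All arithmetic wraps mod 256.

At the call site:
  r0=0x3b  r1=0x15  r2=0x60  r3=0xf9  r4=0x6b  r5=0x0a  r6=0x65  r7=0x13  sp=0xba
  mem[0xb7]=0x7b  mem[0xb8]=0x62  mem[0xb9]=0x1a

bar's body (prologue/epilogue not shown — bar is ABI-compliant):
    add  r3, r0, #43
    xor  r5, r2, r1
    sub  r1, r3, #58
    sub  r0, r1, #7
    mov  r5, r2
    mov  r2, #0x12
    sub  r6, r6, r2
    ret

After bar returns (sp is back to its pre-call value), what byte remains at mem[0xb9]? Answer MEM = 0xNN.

prologue: push r0 -> mem[0xb9]=0x3b, sp=0xb9
body[0] add  r3, r0, #43 -> r3=0x66
body[1] xor  r5, r2, r1 -> r5=0x75
body[2] sub  r1, r3, #58 -> r1=0x2c
body[3] sub  r0, r1, #7 -> r0=0x25
body[4] mov  r5, r2 -> r5=0x60
body[5] mov  r2, #0x12 -> r2=0x12
body[6] sub  r6, r6, r2 -> r6=0x53
epilogue: pop r0=0x3b, sp=0xba
prologue pushed ['r0'] at ['0xb9']

MEM = 0x3b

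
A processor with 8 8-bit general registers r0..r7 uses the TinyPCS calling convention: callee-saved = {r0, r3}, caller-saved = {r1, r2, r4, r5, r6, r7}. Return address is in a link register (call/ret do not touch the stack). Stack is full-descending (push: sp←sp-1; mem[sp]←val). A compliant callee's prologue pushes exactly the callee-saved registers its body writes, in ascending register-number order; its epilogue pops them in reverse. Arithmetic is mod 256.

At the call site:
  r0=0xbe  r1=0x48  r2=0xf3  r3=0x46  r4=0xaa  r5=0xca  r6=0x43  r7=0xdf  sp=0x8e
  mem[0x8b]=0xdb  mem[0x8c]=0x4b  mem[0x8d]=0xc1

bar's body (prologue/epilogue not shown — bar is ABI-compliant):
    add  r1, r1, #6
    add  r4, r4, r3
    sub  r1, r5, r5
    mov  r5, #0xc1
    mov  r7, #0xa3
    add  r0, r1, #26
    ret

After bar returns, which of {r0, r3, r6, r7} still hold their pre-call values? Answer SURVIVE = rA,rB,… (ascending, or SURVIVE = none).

SURVIVE = r0,r3,r6

prologue: push r0 -> mem[0x8d]=0xbe, sp=0x8d
body[0] add  r1, r1, #6 -> r1=0x4e
body[1] add  r4, r4, r3 -> r4=0xf0
body[2] sub  r1, r5, r5 -> r1=0x00
body[3] mov  r5, #0xc1 -> r5=0xc1
body[4] mov  r7, #0xa3 -> r7=0xa3
body[5] add  r0, r1, #26 -> r0=0x1a
epilogue: pop r0=0xbe, sp=0x8e
r0: callee-saved, written=True
r3: callee-saved, written=False
r6: caller-saved, written=False
r7: caller-saved, written=True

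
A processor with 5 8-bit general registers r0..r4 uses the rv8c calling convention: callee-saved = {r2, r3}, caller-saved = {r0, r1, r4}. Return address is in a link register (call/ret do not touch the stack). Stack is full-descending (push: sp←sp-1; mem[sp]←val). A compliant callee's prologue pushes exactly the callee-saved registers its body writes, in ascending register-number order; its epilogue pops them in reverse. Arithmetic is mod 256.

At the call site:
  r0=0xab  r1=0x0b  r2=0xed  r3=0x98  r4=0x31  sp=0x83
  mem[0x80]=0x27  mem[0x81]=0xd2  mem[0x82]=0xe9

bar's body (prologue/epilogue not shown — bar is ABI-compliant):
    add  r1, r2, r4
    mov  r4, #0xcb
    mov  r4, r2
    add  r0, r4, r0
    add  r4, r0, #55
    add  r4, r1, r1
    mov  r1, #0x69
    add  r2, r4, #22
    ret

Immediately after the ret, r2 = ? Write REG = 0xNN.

REG = 0xed

prologue: push r2 -> mem[0x82]=0xed, sp=0x82
body[0] add  r1, r2, r4 -> r1=0x1e
body[1] mov  r4, #0xcb -> r4=0xcb
body[2] mov  r4, r2 -> r4=0xed
body[3] add  r0, r4, r0 -> r0=0x98
body[4] add  r4, r0, #55 -> r4=0xcf
body[5] add  r4, r1, r1 -> r4=0x3c
body[6] mov  r1, #0x69 -> r1=0x69
body[7] add  r2, r4, #22 -> r2=0x52
epilogue: pop r2=0xed, sp=0x83
r2 is callee-saved -> restored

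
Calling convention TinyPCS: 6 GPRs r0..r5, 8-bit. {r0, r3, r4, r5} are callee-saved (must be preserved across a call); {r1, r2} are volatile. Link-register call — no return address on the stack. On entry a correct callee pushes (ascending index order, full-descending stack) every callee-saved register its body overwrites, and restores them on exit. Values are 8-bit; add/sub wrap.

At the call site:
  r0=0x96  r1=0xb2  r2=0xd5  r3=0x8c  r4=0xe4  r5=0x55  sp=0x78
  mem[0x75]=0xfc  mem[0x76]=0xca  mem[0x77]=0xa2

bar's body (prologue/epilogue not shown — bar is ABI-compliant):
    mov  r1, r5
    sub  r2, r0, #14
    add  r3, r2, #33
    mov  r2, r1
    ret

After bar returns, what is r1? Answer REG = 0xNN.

REG = 0x55

prologue: push r3 → mem[0x77]=0x8c, sp=0x77
body[0] mov  r1, r5 → r1=0x55
body[1] sub  r2, r0, #14 → r2=0x88
body[2] add  r3, r2, #33 → r3=0xa9
body[3] mov  r2, r1 → r2=0x55
epilogue: pop r3=0x8c, sp=0x78
r1 is caller-saved → body value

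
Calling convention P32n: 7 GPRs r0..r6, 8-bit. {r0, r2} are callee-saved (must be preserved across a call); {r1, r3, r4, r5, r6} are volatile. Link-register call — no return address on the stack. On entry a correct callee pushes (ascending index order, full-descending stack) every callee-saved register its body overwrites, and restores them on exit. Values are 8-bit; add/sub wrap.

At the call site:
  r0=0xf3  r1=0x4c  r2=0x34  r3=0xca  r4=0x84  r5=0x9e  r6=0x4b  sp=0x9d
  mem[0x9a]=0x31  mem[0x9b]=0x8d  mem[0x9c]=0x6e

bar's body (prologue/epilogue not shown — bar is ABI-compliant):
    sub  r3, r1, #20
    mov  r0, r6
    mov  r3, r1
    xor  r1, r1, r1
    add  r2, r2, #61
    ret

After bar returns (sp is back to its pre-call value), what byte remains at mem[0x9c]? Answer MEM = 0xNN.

MEM = 0xf3

prologue: push r0 -> mem[0x9c]=0xf3, sp=0x9c
prologue: push r2 -> mem[0x9b]=0x34, sp=0x9b
body[0] sub  r3, r1, #20 -> r3=0x38
body[1] mov  r0, r6 -> r0=0x4b
body[2] mov  r3, r1 -> r3=0x4c
body[3] xor  r1, r1, r1 -> r1=0x00
body[4] add  r2, r2, #61 -> r2=0x71
epilogue: pop r2=0x34, sp=0x9c
epilogue: pop r0=0xf3, sp=0x9d
prologue pushed ['r0', 'r2'] at ['0x9c', '0x9b']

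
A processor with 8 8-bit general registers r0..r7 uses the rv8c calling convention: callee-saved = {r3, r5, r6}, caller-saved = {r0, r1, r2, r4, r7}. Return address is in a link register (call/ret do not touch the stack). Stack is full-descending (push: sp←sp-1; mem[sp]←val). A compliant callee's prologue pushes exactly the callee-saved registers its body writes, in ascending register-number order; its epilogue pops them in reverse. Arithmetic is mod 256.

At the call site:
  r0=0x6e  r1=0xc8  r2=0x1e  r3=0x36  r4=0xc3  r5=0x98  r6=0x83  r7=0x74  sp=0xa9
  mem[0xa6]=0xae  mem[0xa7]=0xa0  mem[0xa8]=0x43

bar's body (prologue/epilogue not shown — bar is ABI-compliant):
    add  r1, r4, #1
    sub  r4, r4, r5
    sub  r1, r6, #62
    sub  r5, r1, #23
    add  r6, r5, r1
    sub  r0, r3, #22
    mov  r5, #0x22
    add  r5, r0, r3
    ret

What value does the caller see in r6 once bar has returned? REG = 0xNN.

REG = 0x83

prologue: push r5 → mem[0xa8]=0x98, sp=0xa8
prologue: push r6 → mem[0xa7]=0x83, sp=0xa7
body[0] add  r1, r4, #1 → r1=0xc4
body[1] sub  r4, r4, r5 → r4=0x2b
body[2] sub  r1, r6, #62 → r1=0x45
body[3] sub  r5, r1, #23 → r5=0x2e
body[4] add  r6, r5, r1 → r6=0x73
body[5] sub  r0, r3, #22 → r0=0x20
body[6] mov  r5, #0x22 → r5=0x22
body[7] add  r5, r0, r3 → r5=0x56
epilogue: pop r6=0x83, sp=0xa8
epilogue: pop r5=0x98, sp=0xa9
r6 is callee-saved → restored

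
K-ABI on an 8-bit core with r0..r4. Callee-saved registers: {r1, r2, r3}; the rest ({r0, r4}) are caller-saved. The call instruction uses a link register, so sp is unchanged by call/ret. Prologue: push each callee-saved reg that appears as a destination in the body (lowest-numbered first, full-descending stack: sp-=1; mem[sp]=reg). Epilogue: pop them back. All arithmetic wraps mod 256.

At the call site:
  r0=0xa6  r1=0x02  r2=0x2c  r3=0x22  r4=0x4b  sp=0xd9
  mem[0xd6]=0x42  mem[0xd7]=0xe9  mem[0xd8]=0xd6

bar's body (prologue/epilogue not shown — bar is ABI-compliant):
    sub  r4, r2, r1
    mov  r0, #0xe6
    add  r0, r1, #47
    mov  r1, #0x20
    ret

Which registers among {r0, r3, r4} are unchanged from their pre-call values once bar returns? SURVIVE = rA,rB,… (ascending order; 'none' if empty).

SURVIVE = r3

prologue: push r1 → mem[0xd8]=0x02, sp=0xd8
body[0] sub  r4, r2, r1 → r4=0x2a
body[1] mov  r0, #0xe6 → r0=0xe6
body[2] add  r0, r1, #47 → r0=0x31
body[3] mov  r1, #0x20 → r1=0x20
epilogue: pop r1=0x02, sp=0xd9
r0: caller-saved, written=True
r3: callee-saved, written=False
r4: caller-saved, written=True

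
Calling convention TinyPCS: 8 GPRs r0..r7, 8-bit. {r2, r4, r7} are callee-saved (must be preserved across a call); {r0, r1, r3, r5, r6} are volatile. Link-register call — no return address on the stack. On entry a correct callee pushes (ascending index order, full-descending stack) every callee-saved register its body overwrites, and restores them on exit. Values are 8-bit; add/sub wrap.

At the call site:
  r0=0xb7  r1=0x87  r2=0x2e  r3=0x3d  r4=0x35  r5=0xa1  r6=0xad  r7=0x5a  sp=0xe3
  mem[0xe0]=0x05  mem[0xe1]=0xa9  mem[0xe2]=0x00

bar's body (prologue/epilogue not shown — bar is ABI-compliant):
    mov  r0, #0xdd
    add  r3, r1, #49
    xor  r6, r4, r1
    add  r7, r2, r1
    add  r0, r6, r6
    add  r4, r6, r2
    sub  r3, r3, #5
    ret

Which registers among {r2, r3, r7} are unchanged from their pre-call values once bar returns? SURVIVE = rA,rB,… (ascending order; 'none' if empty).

prologue: push r4 → mem[0xe2]=0x35, sp=0xe2
prologue: push r7 → mem[0xe1]=0x5a, sp=0xe1
body[0] mov  r0, #0xdd → r0=0xdd
body[1] add  r3, r1, #49 → r3=0xb8
body[2] xor  r6, r4, r1 → r6=0xb2
body[3] add  r7, r2, r1 → r7=0xb5
body[4] add  r0, r6, r6 → r0=0x64
body[5] add  r4, r6, r2 → r4=0xe0
body[6] sub  r3, r3, #5 → r3=0xb3
epilogue: pop r7=0x5a, sp=0xe2
epilogue: pop r4=0x35, sp=0xe3
r2: callee-saved, written=False
r3: caller-saved, written=True
r7: callee-saved, written=True

SURVIVE = r2,r7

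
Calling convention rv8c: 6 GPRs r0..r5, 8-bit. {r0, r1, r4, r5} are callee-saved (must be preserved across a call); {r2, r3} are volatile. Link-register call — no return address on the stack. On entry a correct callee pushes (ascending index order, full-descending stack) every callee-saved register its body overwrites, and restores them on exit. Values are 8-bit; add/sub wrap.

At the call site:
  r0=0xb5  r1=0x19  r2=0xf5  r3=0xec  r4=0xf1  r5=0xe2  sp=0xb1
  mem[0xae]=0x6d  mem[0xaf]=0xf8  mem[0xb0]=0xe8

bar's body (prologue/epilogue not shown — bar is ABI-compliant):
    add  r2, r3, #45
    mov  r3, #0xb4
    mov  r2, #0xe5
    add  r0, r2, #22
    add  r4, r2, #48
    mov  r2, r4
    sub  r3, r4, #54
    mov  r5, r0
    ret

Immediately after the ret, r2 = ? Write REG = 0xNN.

REG = 0x15

prologue: push r0 → mem[0xb0]=0xb5, sp=0xb0
prologue: push r4 → mem[0xaf]=0xf1, sp=0xaf
prologue: push r5 → mem[0xae]=0xe2, sp=0xae
body[0] add  r2, r3, #45 → r2=0x19
body[1] mov  r3, #0xb4 → r3=0xb4
body[2] mov  r2, #0xe5 → r2=0xe5
body[3] add  r0, r2, #22 → r0=0xfb
body[4] add  r4, r2, #48 → r4=0x15
body[5] mov  r2, r4 → r2=0x15
body[6] sub  r3, r4, #54 → r3=0xdf
body[7] mov  r5, r0 → r5=0xfb
epilogue: pop r5=0xe2, sp=0xaf
epilogue: pop r4=0xf1, sp=0xb0
epilogue: pop r0=0xb5, sp=0xb1
r2 is caller-saved → body value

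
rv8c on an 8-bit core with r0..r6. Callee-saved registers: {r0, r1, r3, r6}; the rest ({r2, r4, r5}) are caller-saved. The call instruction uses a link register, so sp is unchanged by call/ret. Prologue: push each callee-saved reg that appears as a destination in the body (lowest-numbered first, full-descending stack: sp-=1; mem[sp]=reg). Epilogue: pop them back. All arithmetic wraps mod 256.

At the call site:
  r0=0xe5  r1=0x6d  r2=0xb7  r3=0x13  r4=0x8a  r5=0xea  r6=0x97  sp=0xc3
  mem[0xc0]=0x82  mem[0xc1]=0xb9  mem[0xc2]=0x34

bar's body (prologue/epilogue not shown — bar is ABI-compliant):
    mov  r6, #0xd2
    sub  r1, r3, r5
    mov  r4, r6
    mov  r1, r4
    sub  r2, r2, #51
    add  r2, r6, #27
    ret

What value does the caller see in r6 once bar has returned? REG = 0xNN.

prologue: push r1 -> mem[0xc2]=0x6d, sp=0xc2
prologue: push r6 -> mem[0xc1]=0x97, sp=0xc1
body[0] mov  r6, #0xd2 -> r6=0xd2
body[1] sub  r1, r3, r5 -> r1=0x29
body[2] mov  r4, r6 -> r4=0xd2
body[3] mov  r1, r4 -> r1=0xd2
body[4] sub  r2, r2, #51 -> r2=0x84
body[5] add  r2, r6, #27 -> r2=0xed
epilogue: pop r6=0x97, sp=0xc2
epilogue: pop r1=0x6d, sp=0xc3
r6 is callee-saved -> restored

REG = 0x97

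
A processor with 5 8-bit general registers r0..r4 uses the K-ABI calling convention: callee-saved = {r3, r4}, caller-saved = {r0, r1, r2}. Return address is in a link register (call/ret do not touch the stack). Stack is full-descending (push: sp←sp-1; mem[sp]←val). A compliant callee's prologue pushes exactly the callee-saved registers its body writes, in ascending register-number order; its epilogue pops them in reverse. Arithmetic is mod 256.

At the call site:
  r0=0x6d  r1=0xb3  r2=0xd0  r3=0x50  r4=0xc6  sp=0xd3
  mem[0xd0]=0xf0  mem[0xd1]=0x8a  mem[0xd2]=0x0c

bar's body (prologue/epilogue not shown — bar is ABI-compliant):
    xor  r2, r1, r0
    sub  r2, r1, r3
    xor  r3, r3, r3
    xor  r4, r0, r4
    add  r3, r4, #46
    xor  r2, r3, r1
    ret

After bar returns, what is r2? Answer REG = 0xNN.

REG = 0x6a

prologue: push r3 -> mem[0xd2]=0x50, sp=0xd2
prologue: push r4 -> mem[0xd1]=0xc6, sp=0xd1
body[0] xor  r2, r1, r0 -> r2=0xde
body[1] sub  r2, r1, r3 -> r2=0x63
body[2] xor  r3, r3, r3 -> r3=0x00
body[3] xor  r4, r0, r4 -> r4=0xab
body[4] add  r3, r4, #46 -> r3=0xd9
body[5] xor  r2, r3, r1 -> r2=0x6a
epilogue: pop r4=0xc6, sp=0xd2
epilogue: pop r3=0x50, sp=0xd3
r2 is caller-saved -> body value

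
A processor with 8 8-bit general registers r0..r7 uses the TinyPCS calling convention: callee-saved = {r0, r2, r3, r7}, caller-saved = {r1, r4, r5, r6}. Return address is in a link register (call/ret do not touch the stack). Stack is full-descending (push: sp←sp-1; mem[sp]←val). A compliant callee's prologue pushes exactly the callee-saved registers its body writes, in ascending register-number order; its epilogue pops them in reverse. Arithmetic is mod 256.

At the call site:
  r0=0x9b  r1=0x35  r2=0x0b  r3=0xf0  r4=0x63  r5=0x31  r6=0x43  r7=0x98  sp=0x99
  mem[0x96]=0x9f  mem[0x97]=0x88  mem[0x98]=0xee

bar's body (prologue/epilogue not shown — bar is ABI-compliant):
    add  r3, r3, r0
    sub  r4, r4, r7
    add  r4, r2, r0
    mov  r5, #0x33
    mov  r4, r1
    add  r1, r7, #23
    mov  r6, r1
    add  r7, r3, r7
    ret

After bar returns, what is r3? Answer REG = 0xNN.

REG = 0xf0

prologue: push r3 → mem[0x98]=0xf0, sp=0x98
prologue: push r7 → mem[0x97]=0x98, sp=0x97
body[0] add  r3, r3, r0 → r3=0x8b
body[1] sub  r4, r4, r7 → r4=0xcb
body[2] add  r4, r2, r0 → r4=0xa6
body[3] mov  r5, #0x33 → r5=0x33
body[4] mov  r4, r1 → r4=0x35
body[5] add  r1, r7, #23 → r1=0xaf
body[6] mov  r6, r1 → r6=0xaf
body[7] add  r7, r3, r7 → r7=0x23
epilogue: pop r7=0x98, sp=0x98
epilogue: pop r3=0xf0, sp=0x99
r3 is callee-saved → restored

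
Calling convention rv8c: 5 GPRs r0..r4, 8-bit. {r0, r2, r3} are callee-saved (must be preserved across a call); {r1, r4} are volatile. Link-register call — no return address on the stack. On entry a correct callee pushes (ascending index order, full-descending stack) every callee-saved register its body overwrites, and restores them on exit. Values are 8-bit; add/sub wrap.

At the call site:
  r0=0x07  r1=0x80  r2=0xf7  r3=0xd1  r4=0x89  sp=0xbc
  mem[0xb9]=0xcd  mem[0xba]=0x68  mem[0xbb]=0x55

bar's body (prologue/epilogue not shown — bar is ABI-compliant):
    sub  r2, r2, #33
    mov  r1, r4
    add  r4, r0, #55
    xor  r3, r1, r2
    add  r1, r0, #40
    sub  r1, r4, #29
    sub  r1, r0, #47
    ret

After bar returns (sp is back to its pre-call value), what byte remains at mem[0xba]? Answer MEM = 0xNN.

MEM = 0xd1

prologue: push r2 → mem[0xbb]=0xf7, sp=0xbb
prologue: push r3 → mem[0xba]=0xd1, sp=0xba
body[0] sub  r2, r2, #33 → r2=0xd6
body[1] mov  r1, r4 → r1=0x89
body[2] add  r4, r0, #55 → r4=0x3e
body[3] xor  r3, r1, r2 → r3=0x5f
body[4] add  r1, r0, #40 → r1=0x2f
body[5] sub  r1, r4, #29 → r1=0x21
body[6] sub  r1, r0, #47 → r1=0xd8
epilogue: pop r3=0xd1, sp=0xbb
epilogue: pop r2=0xf7, sp=0xbc
prologue pushed ['r2', 'r3'] at ['0xbb', '0xba']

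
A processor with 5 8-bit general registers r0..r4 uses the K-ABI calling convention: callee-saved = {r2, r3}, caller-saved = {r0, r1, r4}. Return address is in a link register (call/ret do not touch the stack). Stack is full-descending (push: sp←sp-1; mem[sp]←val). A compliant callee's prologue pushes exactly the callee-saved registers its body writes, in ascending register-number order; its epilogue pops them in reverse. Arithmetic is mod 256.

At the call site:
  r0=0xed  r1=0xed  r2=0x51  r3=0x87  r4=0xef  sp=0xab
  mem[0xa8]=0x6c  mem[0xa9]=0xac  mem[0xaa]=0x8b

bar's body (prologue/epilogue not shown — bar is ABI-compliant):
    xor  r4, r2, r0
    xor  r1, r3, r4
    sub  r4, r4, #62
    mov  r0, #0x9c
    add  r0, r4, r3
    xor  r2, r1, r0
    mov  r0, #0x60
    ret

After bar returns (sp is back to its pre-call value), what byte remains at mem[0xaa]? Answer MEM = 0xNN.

prologue: push r2 -> mem[0xaa]=0x51, sp=0xaa
body[0] xor  r4, r2, r0 -> r4=0xbc
body[1] xor  r1, r3, r4 -> r1=0x3b
body[2] sub  r4, r4, #62 -> r4=0x7e
body[3] mov  r0, #0x9c -> r0=0x9c
body[4] add  r0, r4, r3 -> r0=0x05
body[5] xor  r2, r1, r0 -> r2=0x3e
body[6] mov  r0, #0x60 -> r0=0x60
epilogue: pop r2=0x51, sp=0xab
prologue pushed ['r2'] at ['0xaa']

MEM = 0x51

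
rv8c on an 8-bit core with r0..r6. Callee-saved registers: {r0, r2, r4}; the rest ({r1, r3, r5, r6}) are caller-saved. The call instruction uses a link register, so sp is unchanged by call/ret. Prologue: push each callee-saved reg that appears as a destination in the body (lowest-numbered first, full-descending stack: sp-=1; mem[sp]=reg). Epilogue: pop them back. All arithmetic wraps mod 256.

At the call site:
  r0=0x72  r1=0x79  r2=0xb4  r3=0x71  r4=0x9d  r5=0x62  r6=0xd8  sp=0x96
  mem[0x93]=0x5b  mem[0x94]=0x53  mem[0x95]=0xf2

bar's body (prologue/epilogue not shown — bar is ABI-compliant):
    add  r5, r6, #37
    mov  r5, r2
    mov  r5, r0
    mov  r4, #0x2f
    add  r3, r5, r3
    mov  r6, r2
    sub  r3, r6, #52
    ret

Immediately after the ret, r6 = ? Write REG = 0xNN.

prologue: push r4 → mem[0x95]=0x9d, sp=0x95
body[0] add  r5, r6, #37 → r5=0xfd
body[1] mov  r5, r2 → r5=0xb4
body[2] mov  r5, r0 → r5=0x72
body[3] mov  r4, #0x2f → r4=0x2f
body[4] add  r3, r5, r3 → r3=0xe3
body[5] mov  r6, r2 → r6=0xb4
body[6] sub  r3, r6, #52 → r3=0x80
epilogue: pop r4=0x9d, sp=0x96
r6 is caller-saved → body value

REG = 0xb4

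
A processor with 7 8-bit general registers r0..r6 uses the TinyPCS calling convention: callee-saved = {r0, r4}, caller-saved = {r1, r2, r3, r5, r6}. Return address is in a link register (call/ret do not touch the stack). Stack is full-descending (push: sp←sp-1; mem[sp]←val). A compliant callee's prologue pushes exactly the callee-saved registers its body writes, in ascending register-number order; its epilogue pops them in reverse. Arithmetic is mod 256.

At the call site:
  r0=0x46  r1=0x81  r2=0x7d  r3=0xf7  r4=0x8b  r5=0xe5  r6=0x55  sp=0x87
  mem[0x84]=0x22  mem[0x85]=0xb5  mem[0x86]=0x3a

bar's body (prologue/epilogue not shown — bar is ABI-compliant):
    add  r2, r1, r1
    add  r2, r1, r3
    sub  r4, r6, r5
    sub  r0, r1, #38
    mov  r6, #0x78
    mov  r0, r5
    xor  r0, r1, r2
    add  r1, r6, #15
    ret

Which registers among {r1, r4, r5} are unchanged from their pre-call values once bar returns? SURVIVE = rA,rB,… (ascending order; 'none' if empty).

prologue: push r0 -> mem[0x86]=0x46, sp=0x86
prologue: push r4 -> mem[0x85]=0x8b, sp=0x85
body[0] add  r2, r1, r1 -> r2=0x02
body[1] add  r2, r1, r3 -> r2=0x78
body[2] sub  r4, r6, r5 -> r4=0x70
body[3] sub  r0, r1, #38 -> r0=0x5b
body[4] mov  r6, #0x78 -> r6=0x78
body[5] mov  r0, r5 -> r0=0xe5
body[6] xor  r0, r1, r2 -> r0=0xf9
body[7] add  r1, r6, #15 -> r1=0x87
epilogue: pop r4=0x8b, sp=0x86
epilogue: pop r0=0x46, sp=0x87
r1: caller-saved, written=True
r4: callee-saved, written=True
r5: caller-saved, written=False

SURVIVE = r4,r5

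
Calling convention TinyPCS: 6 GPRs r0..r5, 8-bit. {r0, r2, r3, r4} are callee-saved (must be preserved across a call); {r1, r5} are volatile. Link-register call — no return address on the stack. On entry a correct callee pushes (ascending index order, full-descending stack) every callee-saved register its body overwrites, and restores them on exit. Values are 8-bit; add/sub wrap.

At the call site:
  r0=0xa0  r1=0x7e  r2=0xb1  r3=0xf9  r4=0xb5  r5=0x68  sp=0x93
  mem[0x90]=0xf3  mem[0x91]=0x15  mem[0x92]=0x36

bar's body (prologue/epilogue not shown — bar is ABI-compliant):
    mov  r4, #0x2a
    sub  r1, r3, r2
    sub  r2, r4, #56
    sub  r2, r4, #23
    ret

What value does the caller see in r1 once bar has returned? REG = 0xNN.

REG = 0x48

prologue: push r2 -> mem[0x92]=0xb1, sp=0x92
prologue: push r4 -> mem[0x91]=0xb5, sp=0x91
body[0] mov  r4, #0x2a -> r4=0x2a
body[1] sub  r1, r3, r2 -> r1=0x48
body[2] sub  r2, r4, #56 -> r2=0xf2
body[3] sub  r2, r4, #23 -> r2=0x13
epilogue: pop r4=0xb5, sp=0x92
epilogue: pop r2=0xb1, sp=0x93
r1 is caller-saved -> body value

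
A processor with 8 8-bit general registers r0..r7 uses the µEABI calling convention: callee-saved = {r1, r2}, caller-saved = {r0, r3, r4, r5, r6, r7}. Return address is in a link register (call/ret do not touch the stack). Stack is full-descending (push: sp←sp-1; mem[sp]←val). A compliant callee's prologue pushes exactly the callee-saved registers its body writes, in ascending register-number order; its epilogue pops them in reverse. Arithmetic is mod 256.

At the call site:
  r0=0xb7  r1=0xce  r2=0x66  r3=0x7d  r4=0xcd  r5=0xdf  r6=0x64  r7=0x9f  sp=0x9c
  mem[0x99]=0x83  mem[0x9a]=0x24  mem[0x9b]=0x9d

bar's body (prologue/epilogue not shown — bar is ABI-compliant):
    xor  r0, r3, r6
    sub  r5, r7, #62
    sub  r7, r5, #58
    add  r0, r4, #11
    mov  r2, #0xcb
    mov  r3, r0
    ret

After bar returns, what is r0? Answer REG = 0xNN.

REG = 0xd8

prologue: push r2 -> mem[0x9b]=0x66, sp=0x9b
body[0] xor  r0, r3, r6 -> r0=0x19
body[1] sub  r5, r7, #62 -> r5=0x61
body[2] sub  r7, r5, #58 -> r7=0x27
body[3] add  r0, r4, #11 -> r0=0xd8
body[4] mov  r2, #0xcb -> r2=0xcb
body[5] mov  r3, r0 -> r3=0xd8
epilogue: pop r2=0x66, sp=0x9c
r0 is caller-saved -> body value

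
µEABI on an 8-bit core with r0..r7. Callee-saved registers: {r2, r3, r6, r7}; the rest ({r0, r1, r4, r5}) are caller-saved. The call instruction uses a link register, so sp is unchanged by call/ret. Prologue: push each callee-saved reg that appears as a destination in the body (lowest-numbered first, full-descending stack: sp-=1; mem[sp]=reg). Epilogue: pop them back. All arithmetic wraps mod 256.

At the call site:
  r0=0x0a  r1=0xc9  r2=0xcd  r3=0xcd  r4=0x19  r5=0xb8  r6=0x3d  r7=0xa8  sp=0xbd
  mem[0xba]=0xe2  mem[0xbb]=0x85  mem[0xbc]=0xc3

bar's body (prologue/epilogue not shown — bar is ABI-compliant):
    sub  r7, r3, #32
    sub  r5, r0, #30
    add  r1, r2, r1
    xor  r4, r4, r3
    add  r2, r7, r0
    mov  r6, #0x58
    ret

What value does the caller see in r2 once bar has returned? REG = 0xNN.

prologue: push r2 → mem[0xbc]=0xcd, sp=0xbc
prologue: push r6 → mem[0xbb]=0x3d, sp=0xbb
prologue: push r7 → mem[0xba]=0xa8, sp=0xba
body[0] sub  r7, r3, #32 → r7=0xad
body[1] sub  r5, r0, #30 → r5=0xec
body[2] add  r1, r2, r1 → r1=0x96
body[3] xor  r4, r4, r3 → r4=0xd4
body[4] add  r2, r7, r0 → r2=0xb7
body[5] mov  r6, #0x58 → r6=0x58
epilogue: pop r7=0xa8, sp=0xbb
epilogue: pop r6=0x3d, sp=0xbc
epilogue: pop r2=0xcd, sp=0xbd
r2 is callee-saved → restored

REG = 0xcd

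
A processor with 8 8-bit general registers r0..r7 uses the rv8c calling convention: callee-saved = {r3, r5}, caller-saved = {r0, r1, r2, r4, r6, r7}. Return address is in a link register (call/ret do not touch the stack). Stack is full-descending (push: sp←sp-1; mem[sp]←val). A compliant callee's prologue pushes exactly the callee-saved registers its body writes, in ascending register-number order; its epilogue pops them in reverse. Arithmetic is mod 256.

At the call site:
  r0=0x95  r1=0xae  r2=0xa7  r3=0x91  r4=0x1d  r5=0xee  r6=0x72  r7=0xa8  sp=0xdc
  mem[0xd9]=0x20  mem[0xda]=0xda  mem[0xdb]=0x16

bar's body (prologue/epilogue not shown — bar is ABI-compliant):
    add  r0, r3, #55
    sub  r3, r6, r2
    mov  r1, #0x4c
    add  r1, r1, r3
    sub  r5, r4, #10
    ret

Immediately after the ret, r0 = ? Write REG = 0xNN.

REG = 0xc8

prologue: push r3 → mem[0xdb]=0x91, sp=0xdb
prologue: push r5 → mem[0xda]=0xee, sp=0xda
body[0] add  r0, r3, #55 → r0=0xc8
body[1] sub  r3, r6, r2 → r3=0xcb
body[2] mov  r1, #0x4c → r1=0x4c
body[3] add  r1, r1, r3 → r1=0x17
body[4] sub  r5, r4, #10 → r5=0x13
epilogue: pop r5=0xee, sp=0xdb
epilogue: pop r3=0x91, sp=0xdc
r0 is caller-saved → body value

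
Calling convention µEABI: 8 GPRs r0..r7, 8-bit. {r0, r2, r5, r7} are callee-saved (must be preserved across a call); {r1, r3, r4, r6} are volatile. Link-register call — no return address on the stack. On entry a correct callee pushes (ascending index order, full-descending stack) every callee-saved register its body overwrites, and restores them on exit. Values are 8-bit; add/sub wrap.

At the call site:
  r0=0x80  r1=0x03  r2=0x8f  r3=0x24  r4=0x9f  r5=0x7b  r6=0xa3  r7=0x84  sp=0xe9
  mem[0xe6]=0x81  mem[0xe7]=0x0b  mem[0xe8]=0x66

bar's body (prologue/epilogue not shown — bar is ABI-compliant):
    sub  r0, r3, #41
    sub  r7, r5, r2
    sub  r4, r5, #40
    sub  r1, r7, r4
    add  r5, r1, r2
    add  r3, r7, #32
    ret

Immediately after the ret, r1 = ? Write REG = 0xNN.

REG = 0x99

prologue: push r0 → mem[0xe8]=0x80, sp=0xe8
prologue: push r5 → mem[0xe7]=0x7b, sp=0xe7
prologue: push r7 → mem[0xe6]=0x84, sp=0xe6
body[0] sub  r0, r3, #41 → r0=0xfb
body[1] sub  r7, r5, r2 → r7=0xec
body[2] sub  r4, r5, #40 → r4=0x53
body[3] sub  r1, r7, r4 → r1=0x99
body[4] add  r5, r1, r2 → r5=0x28
body[5] add  r3, r7, #32 → r3=0x0c
epilogue: pop r7=0x84, sp=0xe7
epilogue: pop r5=0x7b, sp=0xe8
epilogue: pop r0=0x80, sp=0xe9
r1 is caller-saved → body value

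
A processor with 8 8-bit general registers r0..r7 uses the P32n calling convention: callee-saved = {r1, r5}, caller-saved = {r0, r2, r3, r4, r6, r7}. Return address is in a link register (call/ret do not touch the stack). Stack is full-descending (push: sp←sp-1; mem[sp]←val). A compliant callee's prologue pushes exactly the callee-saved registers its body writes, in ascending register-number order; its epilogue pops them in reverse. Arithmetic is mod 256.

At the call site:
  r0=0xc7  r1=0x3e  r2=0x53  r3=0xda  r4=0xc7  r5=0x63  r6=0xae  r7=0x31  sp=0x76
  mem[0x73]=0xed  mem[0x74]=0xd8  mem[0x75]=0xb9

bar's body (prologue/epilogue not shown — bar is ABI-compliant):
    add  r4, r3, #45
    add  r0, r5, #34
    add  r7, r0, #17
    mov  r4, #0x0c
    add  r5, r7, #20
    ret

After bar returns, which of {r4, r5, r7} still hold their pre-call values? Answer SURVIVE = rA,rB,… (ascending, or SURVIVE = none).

prologue: push r5 → mem[0x75]=0x63, sp=0x75
body[0] add  r4, r3, #45 → r4=0x07
body[1] add  r0, r5, #34 → r0=0x85
body[2] add  r7, r0, #17 → r7=0x96
body[3] mov  r4, #0x0c → r4=0x0c
body[4] add  r5, r7, #20 → r5=0xaa
epilogue: pop r5=0x63, sp=0x76
r4: caller-saved, written=True
r5: callee-saved, written=True
r7: caller-saved, written=True

SURVIVE = r5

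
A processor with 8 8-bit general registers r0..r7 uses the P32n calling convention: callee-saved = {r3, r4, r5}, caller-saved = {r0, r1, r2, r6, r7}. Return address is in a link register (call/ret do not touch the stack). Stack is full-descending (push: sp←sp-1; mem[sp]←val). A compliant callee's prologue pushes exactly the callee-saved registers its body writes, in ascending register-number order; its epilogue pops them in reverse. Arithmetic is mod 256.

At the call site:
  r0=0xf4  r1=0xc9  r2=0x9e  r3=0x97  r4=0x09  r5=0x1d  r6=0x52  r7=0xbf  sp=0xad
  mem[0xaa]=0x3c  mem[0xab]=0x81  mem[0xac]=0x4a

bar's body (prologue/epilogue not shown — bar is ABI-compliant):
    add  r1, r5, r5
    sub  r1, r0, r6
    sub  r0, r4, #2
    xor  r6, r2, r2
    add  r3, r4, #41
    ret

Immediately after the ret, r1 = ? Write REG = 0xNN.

prologue: push r3 → mem[0xac]=0x97, sp=0xac
body[0] add  r1, r5, r5 → r1=0x3a
body[1] sub  r1, r0, r6 → r1=0xa2
body[2] sub  r0, r4, #2 → r0=0x07
body[3] xor  r6, r2, r2 → r6=0x00
body[4] add  r3, r4, #41 → r3=0x32
epilogue: pop r3=0x97, sp=0xad
r1 is caller-saved → body value

REG = 0xa2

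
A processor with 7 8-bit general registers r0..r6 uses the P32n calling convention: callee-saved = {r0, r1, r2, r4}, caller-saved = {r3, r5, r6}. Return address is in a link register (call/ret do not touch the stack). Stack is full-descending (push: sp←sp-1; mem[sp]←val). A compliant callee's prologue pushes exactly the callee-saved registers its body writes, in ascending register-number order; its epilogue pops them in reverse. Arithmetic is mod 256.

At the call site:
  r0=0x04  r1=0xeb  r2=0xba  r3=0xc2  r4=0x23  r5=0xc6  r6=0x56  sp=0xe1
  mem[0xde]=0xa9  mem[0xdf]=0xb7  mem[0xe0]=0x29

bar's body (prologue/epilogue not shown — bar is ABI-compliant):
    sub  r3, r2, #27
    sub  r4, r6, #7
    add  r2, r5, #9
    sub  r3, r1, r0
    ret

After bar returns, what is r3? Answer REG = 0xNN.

REG = 0xe7

prologue: push r2 → mem[0xe0]=0xba, sp=0xe0
prologue: push r4 → mem[0xdf]=0x23, sp=0xdf
body[0] sub  r3, r2, #27 → r3=0x9f
body[1] sub  r4, r6, #7 → r4=0x4f
body[2] add  r2, r5, #9 → r2=0xcf
body[3] sub  r3, r1, r0 → r3=0xe7
epilogue: pop r4=0x23, sp=0xe0
epilogue: pop r2=0xba, sp=0xe1
r3 is caller-saved → body value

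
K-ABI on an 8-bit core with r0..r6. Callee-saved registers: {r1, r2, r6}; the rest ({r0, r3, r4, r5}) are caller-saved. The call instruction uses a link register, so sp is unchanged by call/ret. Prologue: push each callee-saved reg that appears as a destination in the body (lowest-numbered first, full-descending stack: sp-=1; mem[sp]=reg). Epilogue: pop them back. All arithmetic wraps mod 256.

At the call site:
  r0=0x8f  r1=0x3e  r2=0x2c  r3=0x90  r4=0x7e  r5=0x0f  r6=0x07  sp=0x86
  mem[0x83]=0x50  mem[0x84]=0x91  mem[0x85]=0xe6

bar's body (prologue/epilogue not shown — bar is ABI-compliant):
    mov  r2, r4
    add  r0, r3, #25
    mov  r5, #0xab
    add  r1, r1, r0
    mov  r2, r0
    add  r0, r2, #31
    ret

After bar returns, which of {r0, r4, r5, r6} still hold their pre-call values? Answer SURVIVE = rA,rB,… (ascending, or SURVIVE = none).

SURVIVE = r4,r6

prologue: push r1 -> mem[0x85]=0x3e, sp=0x85
prologue: push r2 -> mem[0x84]=0x2c, sp=0x84
body[0] mov  r2, r4 -> r2=0x7e
body[1] add  r0, r3, #25 -> r0=0xa9
body[2] mov  r5, #0xab -> r5=0xab
body[3] add  r1, r1, r0 -> r1=0xe7
body[4] mov  r2, r0 -> r2=0xa9
body[5] add  r0, r2, #31 -> r0=0xc8
epilogue: pop r2=0x2c, sp=0x85
epilogue: pop r1=0x3e, sp=0x86
r0: caller-saved, written=True
r4: caller-saved, written=False
r5: caller-saved, written=True
r6: callee-saved, written=False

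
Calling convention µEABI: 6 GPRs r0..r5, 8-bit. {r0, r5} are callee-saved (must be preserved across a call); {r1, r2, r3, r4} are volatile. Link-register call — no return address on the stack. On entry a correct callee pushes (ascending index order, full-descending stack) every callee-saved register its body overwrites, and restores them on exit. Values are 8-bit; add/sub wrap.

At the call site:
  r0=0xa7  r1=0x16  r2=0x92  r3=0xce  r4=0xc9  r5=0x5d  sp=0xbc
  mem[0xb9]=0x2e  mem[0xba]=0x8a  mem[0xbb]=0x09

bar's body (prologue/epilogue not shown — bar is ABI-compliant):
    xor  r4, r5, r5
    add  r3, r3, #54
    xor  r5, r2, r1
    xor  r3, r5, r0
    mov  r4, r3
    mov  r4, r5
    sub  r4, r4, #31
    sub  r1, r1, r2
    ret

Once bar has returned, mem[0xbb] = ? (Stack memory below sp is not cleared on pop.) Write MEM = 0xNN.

prologue: push r5 → mem[0xbb]=0x5d, sp=0xbb
body[0] xor  r4, r5, r5 → r4=0x00
body[1] add  r3, r3, #54 → r3=0x04
body[2] xor  r5, r2, r1 → r5=0x84
body[3] xor  r3, r5, r0 → r3=0x23
body[4] mov  r4, r3 → r4=0x23
body[5] mov  r4, r5 → r4=0x84
body[6] sub  r4, r4, #31 → r4=0x65
body[7] sub  r1, r1, r2 → r1=0x84
epilogue: pop r5=0x5d, sp=0xbc
prologue pushed ['r5'] at ['0xbb']

MEM = 0x5d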